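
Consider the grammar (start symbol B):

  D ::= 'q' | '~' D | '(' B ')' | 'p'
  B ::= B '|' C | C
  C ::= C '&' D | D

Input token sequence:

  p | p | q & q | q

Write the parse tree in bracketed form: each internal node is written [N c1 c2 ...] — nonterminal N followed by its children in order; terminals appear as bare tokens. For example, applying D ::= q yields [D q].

[B [B [B [B [C [D p]]] | [C [D p]]] | [C [C [D q]] & [D q]]] | [C [D q]]]

B
B | C
B | C | C
B | C | C | C
C | C | C | C
D | C | C | C
p | C | C | C
p | D | C | C
p | p | C | C
p | p | C & D | C
p | p | D & D | C
p | p | q & D | C
p | p | q & q | C
p | p | q & q | D
p | p | q & q | q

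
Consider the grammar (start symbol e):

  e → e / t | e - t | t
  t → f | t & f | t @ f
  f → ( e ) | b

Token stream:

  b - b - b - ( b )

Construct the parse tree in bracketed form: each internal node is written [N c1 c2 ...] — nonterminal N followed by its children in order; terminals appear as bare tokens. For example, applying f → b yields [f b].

e
e - t
e - t - t
e - t - t - t
t - t - t - t
f - t - t - t
b - t - t - t
b - f - t - t
b - b - t - t
b - b - f - t
b - b - b - t
b - b - b - f
b - b - b - ( e )
b - b - b - ( t )
b - b - b - ( f )
b - b - b - ( b )

[e [e [e [e [t [f b]]] - [t [f b]]] - [t [f b]]] - [t [f ( [e [t [f b]]] )]]]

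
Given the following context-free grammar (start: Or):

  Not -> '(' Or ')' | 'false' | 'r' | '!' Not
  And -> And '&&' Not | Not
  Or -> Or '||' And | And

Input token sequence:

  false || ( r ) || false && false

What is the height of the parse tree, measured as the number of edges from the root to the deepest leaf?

7

[Or [Or [Or [And [Not false]]] || [And [Not ( [Or [And [Not r]]] )]]] || [And [And [Not false]] && [Not false]]]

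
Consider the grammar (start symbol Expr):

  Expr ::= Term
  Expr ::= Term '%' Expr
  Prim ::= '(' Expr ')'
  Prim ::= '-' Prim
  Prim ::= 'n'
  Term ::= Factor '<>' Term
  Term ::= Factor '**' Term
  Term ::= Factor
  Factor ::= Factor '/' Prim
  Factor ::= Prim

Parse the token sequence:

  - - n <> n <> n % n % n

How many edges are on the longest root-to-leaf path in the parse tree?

6

[Expr [Term [Factor [Prim - [Prim - [Prim n]]]] <> [Term [Factor [Prim n]] <> [Term [Factor [Prim n]]]]] % [Expr [Term [Factor [Prim n]]] % [Expr [Term [Factor [Prim n]]]]]]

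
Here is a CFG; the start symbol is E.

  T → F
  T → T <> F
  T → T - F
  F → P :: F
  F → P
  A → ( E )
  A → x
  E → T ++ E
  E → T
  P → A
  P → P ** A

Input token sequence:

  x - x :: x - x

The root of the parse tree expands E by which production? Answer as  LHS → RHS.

E → T

[E [T [T [T [F [P [A x]]]] - [F [P [A x]] :: [F [P [A x]]]]] - [F [P [A x]]]]]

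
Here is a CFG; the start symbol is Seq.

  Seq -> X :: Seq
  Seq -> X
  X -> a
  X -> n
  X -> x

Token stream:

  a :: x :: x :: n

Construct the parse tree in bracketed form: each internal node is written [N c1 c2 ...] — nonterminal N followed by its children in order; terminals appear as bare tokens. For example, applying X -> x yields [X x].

[Seq [X a] :: [Seq [X x] :: [Seq [X x] :: [Seq [X n]]]]]

Seq
X :: Seq
a :: Seq
a :: X :: Seq
a :: x :: Seq
a :: x :: X :: Seq
a :: x :: x :: Seq
a :: x :: x :: X
a :: x :: x :: n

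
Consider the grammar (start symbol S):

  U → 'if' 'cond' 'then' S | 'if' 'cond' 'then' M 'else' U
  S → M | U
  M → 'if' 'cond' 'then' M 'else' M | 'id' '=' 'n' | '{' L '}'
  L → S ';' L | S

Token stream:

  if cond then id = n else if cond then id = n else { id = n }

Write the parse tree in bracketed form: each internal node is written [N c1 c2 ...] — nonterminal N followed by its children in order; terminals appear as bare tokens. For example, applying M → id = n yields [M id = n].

S
M
if cond then M else M
if cond then id = n else M
if cond then id = n else if cond then M else M
if cond then id = n else if cond then id = n else M
if cond then id = n else if cond then id = n else { L }
if cond then id = n else if cond then id = n else { S }
if cond then id = n else if cond then id = n else { M }
if cond then id = n else if cond then id = n else { id = n }

[S [M if cond then [M id = n] else [M if cond then [M id = n] else [M { [L [S [M id = n]]] }]]]]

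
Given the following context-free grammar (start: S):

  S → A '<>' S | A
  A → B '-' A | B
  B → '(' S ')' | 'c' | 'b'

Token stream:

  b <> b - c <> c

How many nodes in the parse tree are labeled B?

[S [A [B b]] <> [S [A [B b] - [A [B c]]] <> [S [A [B c]]]]]

4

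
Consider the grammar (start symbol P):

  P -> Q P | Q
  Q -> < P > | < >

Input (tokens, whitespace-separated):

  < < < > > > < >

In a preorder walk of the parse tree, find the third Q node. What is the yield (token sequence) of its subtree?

[P [Q < [P [Q < [P [Q < >]] >]] >] [P [Q < >]]]

< >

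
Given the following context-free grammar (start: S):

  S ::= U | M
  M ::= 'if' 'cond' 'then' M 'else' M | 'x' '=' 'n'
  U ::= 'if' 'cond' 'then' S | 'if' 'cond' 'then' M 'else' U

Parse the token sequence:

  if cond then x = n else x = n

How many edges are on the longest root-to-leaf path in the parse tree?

[S [M if cond then [M x = n] else [M x = n]]]

3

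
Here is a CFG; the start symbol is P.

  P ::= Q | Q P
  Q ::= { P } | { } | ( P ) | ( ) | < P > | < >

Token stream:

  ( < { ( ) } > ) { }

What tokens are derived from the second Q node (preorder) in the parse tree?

[P [Q ( [P [Q < [P [Q { [P [Q ( )]] }]] >]] )] [P [Q { }]]]

< { ( ) } >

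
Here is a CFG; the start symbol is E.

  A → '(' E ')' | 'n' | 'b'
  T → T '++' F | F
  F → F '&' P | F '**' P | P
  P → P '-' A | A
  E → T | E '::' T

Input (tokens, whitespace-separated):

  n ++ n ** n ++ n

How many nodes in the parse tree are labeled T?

[E [T [T [T [F [P [A n]]]] ++ [F [F [P [A n]]] ** [P [A n]]]] ++ [F [P [A n]]]]]

3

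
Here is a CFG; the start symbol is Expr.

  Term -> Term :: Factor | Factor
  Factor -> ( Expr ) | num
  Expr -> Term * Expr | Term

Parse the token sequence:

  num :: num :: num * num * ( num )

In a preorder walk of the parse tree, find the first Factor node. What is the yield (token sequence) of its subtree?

[Expr [Term [Term [Term [Factor num]] :: [Factor num]] :: [Factor num]] * [Expr [Term [Factor num]] * [Expr [Term [Factor ( [Expr [Term [Factor num]]] )]]]]]

num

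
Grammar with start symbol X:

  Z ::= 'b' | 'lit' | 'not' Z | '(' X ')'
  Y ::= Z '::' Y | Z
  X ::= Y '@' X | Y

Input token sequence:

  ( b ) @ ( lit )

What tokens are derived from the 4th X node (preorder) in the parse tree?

[X [Y [Z ( [X [Y [Z b]]] )]] @ [X [Y [Z ( [X [Y [Z lit]]] )]]]]

lit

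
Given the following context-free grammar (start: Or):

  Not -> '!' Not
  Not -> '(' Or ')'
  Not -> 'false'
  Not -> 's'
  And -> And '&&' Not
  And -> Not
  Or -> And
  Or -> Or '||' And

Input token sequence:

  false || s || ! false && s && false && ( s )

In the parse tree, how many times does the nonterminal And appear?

7

[Or [Or [Or [And [Not false]]] || [And [Not s]]] || [And [And [And [And [Not ! [Not false]]] && [Not s]] && [Not false]] && [Not ( [Or [And [Not s]]] )]]]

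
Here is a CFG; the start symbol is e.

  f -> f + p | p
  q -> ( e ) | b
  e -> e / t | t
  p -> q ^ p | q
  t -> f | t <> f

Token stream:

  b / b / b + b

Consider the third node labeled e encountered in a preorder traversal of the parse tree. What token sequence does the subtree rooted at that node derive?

[e [e [e [t [f [p [q b]]]]] / [t [f [p [q b]]]]] / [t [f [f [p [q b]]] + [p [q b]]]]]

b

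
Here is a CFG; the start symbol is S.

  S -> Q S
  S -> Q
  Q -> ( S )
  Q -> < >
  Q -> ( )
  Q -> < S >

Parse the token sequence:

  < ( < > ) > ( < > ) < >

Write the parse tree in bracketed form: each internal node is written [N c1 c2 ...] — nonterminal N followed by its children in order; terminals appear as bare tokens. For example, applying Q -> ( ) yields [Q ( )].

[S [Q < [S [Q ( [S [Q < >]] )]] >] [S [Q ( [S [Q < >]] )] [S [Q < >]]]]

S
Q S
< S > S
< Q > S
< ( S ) > S
< ( Q ) > S
< ( < > ) > S
< ( < > ) > Q S
< ( < > ) > ( S ) S
< ( < > ) > ( Q ) S
< ( < > ) > ( < > ) S
< ( < > ) > ( < > ) Q
< ( < > ) > ( < > ) < >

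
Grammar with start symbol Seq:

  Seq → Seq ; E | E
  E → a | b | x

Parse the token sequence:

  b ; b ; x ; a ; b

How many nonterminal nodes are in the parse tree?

[Seq [Seq [Seq [Seq [Seq [E b]] ; [E b]] ; [E x]] ; [E a]] ; [E b]]

10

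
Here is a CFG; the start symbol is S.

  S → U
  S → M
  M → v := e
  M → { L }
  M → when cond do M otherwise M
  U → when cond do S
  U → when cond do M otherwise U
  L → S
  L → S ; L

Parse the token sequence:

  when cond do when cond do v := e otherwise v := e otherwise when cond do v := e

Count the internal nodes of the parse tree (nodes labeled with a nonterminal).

8

[S [U when cond do [M when cond do [M v := e] otherwise [M v := e]] otherwise [U when cond do [S [M v := e]]]]]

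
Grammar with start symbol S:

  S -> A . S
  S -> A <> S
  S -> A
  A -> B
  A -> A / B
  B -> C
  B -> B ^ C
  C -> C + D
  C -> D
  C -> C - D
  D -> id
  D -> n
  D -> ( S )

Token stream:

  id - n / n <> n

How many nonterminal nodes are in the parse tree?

[S [A [A [B [C [C [D id]] - [D n]]]] / [B [C [D n]]]] <> [S [A [B [C [D n]]]]]]

16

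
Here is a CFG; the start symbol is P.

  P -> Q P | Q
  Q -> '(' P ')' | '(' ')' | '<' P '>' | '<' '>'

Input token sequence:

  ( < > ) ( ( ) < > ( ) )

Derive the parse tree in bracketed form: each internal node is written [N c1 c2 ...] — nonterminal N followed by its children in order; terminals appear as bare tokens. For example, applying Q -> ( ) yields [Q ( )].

P
Q P
( P ) P
( Q ) P
( < > ) P
( < > ) Q
( < > ) ( P )
( < > ) ( Q P )
( < > ) ( ( ) P )
( < > ) ( ( ) Q P )
( < > ) ( ( ) < > P )
( < > ) ( ( ) < > Q )
( < > ) ( ( ) < > ( ) )

[P [Q ( [P [Q < >]] )] [P [Q ( [P [Q ( )] [P [Q < >] [P [Q ( )]]]] )]]]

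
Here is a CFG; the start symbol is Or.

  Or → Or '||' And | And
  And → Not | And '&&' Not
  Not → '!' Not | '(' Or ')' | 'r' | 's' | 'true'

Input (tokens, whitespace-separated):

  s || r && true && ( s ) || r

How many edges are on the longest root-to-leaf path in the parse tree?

[Or [Or [Or [And [Not s]]] || [And [And [And [Not r]] && [Not true]] && [Not ( [Or [And [Not s]]] )]]] || [And [Not r]]]

7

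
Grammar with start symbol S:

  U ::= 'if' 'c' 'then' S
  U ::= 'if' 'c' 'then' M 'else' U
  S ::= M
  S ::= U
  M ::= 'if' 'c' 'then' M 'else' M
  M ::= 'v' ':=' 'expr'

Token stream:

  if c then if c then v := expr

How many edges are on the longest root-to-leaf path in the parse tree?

[S [U if c then [S [U if c then [S [M v := expr]]]]]]

6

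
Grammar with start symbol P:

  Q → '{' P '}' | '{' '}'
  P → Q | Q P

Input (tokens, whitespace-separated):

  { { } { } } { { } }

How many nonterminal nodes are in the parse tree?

[P [Q { [P [Q { }] [P [Q { }]]] }] [P [Q { [P [Q { }]] }]]]

10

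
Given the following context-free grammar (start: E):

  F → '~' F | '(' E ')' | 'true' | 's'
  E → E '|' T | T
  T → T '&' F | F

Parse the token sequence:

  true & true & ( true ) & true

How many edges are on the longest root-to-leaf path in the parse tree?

7

[E [T [T [T [T [F true]] & [F true]] & [F ( [E [T [F true]]] )]] & [F true]]]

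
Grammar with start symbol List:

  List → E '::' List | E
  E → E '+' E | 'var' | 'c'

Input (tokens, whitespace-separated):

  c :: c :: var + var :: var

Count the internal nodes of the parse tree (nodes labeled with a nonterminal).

10

[List [E c] :: [List [E c] :: [List [E [E var] + [E var]] :: [List [E var]]]]]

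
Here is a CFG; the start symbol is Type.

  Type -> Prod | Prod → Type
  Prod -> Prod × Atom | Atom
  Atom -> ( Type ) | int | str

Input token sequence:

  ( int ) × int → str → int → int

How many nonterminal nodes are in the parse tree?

[Type [Prod [Prod [Atom ( [Type [Prod [Atom int]]] )]] × [Atom int]] → [Type [Prod [Atom str]] → [Type [Prod [Atom int]] → [Type [Prod [Atom int]]]]]]

17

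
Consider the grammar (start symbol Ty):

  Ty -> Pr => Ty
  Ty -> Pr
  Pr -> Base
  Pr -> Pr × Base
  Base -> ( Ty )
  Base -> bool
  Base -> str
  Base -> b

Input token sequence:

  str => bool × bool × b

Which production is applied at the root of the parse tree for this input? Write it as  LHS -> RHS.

Ty -> Pr => Ty

[Ty [Pr [Base str]] => [Ty [Pr [Pr [Pr [Base bool]] × [Base bool]] × [Base b]]]]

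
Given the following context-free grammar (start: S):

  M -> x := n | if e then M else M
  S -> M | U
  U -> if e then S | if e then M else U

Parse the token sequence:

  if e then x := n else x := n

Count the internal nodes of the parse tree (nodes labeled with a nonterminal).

4

[S [M if e then [M x := n] else [M x := n]]]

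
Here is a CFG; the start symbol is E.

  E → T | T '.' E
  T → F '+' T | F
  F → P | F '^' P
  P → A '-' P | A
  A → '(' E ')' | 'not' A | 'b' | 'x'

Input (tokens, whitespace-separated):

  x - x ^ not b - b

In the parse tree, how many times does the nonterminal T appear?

[E [T [F [F [P [A x] - [P [A x]]]] ^ [P [A not [A b]] - [P [A b]]]]]]

1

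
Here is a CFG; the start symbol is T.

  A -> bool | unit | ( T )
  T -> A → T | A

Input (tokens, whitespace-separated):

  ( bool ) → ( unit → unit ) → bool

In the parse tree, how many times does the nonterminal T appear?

[T [A ( [T [A bool]] )] → [T [A ( [T [A unit] → [T [A unit]]] )] → [T [A bool]]]]

6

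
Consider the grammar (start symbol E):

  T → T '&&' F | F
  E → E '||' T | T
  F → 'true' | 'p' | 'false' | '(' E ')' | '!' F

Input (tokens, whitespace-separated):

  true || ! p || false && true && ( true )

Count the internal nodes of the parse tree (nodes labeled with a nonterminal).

[E [E [E [T [F true]]] || [T [F ! [F p]]]] || [T [T [T [F false]] && [F true]] && [F ( [E [T [F true]]] )]]]

17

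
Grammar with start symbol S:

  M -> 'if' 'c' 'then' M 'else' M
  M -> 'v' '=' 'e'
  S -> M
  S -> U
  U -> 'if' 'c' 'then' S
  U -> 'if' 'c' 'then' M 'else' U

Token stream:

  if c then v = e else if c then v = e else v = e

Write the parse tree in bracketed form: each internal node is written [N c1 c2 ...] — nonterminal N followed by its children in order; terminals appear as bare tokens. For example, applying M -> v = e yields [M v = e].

S
M
if c then M else M
if c then v = e else M
if c then v = e else if c then M else M
if c then v = e else if c then v = e else M
if c then v = e else if c then v = e else v = e

[S [M if c then [M v = e] else [M if c then [M v = e] else [M v = e]]]]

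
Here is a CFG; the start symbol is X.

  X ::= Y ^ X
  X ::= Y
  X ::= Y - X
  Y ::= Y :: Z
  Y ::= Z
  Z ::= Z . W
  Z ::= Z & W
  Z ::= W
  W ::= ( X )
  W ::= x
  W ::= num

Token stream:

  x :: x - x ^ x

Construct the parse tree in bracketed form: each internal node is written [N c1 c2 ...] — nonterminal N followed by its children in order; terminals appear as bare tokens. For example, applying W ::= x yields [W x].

[X [Y [Y [Z [W x]]] :: [Z [W x]]] - [X [Y [Z [W x]]] ^ [X [Y [Z [W x]]]]]]

X
Y - X
Y :: Z - X
Z :: Z - X
W :: Z - X
x :: Z - X
x :: W - X
x :: x - X
x :: x - Y ^ X
x :: x - Z ^ X
x :: x - W ^ X
x :: x - x ^ X
x :: x - x ^ Y
x :: x - x ^ Z
x :: x - x ^ W
x :: x - x ^ x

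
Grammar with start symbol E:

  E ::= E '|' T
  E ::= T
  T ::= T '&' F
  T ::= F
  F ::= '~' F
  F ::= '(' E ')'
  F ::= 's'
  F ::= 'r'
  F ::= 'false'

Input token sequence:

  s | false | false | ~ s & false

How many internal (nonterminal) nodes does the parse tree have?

15

[E [E [E [E [T [F s]]] | [T [F false]]] | [T [F false]]] | [T [T [F ~ [F s]]] & [F false]]]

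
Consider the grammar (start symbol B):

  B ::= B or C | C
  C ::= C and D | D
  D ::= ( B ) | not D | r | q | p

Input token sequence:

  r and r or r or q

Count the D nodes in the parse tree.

[B [B [B [C [C [D r]] and [D r]]] or [C [D r]]] or [C [D q]]]

4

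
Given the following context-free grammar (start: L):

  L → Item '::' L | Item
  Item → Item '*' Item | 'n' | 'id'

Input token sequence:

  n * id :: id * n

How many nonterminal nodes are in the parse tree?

[L [Item [Item n] * [Item id]] :: [L [Item [Item id] * [Item n]]]]

8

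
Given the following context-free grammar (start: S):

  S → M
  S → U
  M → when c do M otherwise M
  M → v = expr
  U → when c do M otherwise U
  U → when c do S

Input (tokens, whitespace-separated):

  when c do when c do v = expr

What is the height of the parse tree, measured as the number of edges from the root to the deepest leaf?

[S [U when c do [S [U when c do [S [M v = expr]]]]]]

6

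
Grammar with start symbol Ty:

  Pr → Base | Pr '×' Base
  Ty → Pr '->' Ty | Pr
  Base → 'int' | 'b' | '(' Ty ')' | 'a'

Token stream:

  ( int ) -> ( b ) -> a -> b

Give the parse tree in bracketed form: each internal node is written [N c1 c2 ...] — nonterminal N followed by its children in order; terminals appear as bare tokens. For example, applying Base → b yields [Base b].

[Ty [Pr [Base ( [Ty [Pr [Base int]]] )]] -> [Ty [Pr [Base ( [Ty [Pr [Base b]]] )]] -> [Ty [Pr [Base a]] -> [Ty [Pr [Base b]]]]]]

Ty
Pr -> Ty
Base -> Ty
( Ty ) -> Ty
( Pr ) -> Ty
( Base ) -> Ty
( int ) -> Ty
( int ) -> Pr -> Ty
( int ) -> Base -> Ty
( int ) -> ( Ty ) -> Ty
( int ) -> ( Pr ) -> Ty
( int ) -> ( Base ) -> Ty
( int ) -> ( b ) -> Ty
( int ) -> ( b ) -> Pr -> Ty
( int ) -> ( b ) -> Base -> Ty
( int ) -> ( b ) -> a -> Ty
( int ) -> ( b ) -> a -> Pr
( int ) -> ( b ) -> a -> Base
( int ) -> ( b ) -> a -> b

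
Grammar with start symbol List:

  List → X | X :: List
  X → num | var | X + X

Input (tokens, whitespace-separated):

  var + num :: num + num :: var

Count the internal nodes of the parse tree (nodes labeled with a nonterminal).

[List [X [X var] + [X num]] :: [List [X [X num] + [X num]] :: [List [X var]]]]

10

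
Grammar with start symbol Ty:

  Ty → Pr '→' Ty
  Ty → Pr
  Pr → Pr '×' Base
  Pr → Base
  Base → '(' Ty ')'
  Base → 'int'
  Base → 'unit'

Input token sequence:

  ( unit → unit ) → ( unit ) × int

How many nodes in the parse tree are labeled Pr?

6

[Ty [Pr [Base ( [Ty [Pr [Base unit]] → [Ty [Pr [Base unit]]]] )]] → [Ty [Pr [Pr [Base ( [Ty [Pr [Base unit]]] )]] × [Base int]]]]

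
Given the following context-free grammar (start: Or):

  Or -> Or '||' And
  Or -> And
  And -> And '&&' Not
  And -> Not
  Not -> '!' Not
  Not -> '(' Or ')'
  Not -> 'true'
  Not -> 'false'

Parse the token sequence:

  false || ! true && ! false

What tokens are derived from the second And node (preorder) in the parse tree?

! true && ! false

[Or [Or [And [Not false]]] || [And [And [Not ! [Not true]]] && [Not ! [Not false]]]]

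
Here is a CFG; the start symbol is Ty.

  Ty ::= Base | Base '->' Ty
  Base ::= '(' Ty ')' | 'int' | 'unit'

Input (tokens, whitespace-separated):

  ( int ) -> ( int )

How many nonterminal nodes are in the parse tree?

[Ty [Base ( [Ty [Base int]] )] -> [Ty [Base ( [Ty [Base int]] )]]]

8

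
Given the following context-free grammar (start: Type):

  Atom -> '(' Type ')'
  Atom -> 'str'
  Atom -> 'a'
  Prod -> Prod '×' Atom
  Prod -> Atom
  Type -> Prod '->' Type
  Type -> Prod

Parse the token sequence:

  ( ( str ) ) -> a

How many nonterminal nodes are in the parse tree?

[Type [Prod [Atom ( [Type [Prod [Atom ( [Type [Prod [Atom str]]] )]]] )]] -> [Type [Prod [Atom a]]]]

12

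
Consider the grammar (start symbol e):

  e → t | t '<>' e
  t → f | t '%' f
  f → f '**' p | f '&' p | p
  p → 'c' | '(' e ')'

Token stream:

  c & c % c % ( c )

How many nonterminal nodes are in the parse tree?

16

[e [t [t [t [f [f [p c]] & [p c]]] % [f [p c]]] % [f [p ( [e [t [f [p c]]]] )]]]]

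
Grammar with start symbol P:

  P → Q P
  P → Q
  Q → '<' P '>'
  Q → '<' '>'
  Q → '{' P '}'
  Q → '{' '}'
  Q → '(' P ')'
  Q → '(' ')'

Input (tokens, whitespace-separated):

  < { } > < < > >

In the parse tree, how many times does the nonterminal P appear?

[P [Q < [P [Q { }]] >] [P [Q < [P [Q < >]] >]]]

4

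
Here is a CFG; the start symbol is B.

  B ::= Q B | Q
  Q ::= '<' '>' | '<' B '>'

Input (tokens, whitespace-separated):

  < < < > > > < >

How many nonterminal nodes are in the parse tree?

8

[B [Q < [B [Q < [B [Q < >]] >]] >] [B [Q < >]]]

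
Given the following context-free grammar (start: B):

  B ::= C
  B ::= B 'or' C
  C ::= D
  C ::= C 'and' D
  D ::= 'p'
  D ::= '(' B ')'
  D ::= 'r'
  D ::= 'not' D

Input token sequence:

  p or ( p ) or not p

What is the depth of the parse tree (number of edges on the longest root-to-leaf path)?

7

[B [B [B [C [D p]]] or [C [D ( [B [C [D p]]] )]]] or [C [D not [D p]]]]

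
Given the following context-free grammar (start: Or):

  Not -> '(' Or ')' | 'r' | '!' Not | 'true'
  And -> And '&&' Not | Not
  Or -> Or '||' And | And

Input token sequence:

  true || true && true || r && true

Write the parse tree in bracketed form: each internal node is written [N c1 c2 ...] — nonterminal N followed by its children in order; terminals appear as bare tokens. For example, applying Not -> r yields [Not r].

[Or [Or [Or [And [Not true]]] || [And [And [Not true]] && [Not true]]] || [And [And [Not r]] && [Not true]]]

Or
Or || And
Or || And || And
And || And || And
Not || And || And
true || And || And
true || And && Not || And
true || Not && Not || And
true || true && Not || And
true || true && true || And
true || true && true || And && Not
true || true && true || Not && Not
true || true && true || r && Not
true || true && true || r && true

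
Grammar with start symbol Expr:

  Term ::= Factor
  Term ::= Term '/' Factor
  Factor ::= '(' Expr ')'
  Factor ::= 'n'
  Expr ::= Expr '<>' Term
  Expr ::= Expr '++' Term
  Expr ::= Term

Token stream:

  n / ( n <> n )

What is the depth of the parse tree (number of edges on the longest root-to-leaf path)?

[Expr [Term [Term [Factor n]] / [Factor ( [Expr [Expr [Term [Factor n]]] <> [Term [Factor n]]] )]]]

7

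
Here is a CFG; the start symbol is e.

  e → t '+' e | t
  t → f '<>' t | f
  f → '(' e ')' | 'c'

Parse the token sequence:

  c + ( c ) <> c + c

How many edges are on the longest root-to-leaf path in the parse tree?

7

[e [t [f c]] + [e [t [f ( [e [t [f c]]] )] <> [t [f c]]] + [e [t [f c]]]]]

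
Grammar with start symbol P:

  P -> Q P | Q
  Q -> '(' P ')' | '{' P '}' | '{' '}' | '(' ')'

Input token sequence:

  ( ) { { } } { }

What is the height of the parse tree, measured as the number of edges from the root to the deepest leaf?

5

[P [Q ( )] [P [Q { [P [Q { }]] }] [P [Q { }]]]]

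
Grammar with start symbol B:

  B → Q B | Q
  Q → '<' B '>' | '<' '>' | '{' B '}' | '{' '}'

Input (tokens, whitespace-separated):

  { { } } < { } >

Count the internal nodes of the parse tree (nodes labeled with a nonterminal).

[B [Q { [B [Q { }]] }] [B [Q < [B [Q { }]] >]]]

8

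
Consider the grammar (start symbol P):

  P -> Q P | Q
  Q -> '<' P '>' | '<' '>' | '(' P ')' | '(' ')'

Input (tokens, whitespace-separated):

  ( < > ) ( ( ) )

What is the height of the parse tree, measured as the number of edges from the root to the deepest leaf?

5

[P [Q ( [P [Q < >]] )] [P [Q ( [P [Q ( )]] )]]]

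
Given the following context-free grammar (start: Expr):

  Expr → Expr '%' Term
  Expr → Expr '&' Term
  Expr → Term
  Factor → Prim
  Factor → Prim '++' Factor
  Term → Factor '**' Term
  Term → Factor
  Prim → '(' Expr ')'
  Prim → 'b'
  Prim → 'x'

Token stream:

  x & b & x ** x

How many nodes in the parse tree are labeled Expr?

[Expr [Expr [Expr [Term [Factor [Prim x]]]] & [Term [Factor [Prim b]]]] & [Term [Factor [Prim x]] ** [Term [Factor [Prim x]]]]]

3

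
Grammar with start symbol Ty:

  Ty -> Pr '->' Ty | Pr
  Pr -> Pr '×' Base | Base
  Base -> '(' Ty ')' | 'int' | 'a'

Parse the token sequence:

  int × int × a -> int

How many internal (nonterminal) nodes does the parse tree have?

10

[Ty [Pr [Pr [Pr [Base int]] × [Base int]] × [Base a]] -> [Ty [Pr [Base int]]]]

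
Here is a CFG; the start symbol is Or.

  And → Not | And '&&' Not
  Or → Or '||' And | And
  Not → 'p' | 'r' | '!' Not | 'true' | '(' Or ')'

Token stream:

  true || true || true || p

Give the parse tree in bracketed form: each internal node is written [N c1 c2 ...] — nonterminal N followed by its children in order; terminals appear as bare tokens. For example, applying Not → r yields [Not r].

[Or [Or [Or [Or [And [Not true]]] || [And [Not true]]] || [And [Not true]]] || [And [Not p]]]

Or
Or || And
Or || And || And
Or || And || And || And
And || And || And || And
Not || And || And || And
true || And || And || And
true || Not || And || And
true || true || And || And
true || true || Not || And
true || true || true || And
true || true || true || Not
true || true || true || p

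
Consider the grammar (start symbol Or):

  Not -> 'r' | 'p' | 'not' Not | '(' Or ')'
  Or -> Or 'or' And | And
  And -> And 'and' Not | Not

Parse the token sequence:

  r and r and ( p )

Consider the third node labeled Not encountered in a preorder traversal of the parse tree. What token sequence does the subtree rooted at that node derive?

( p )

[Or [And [And [And [Not r]] and [Not r]] and [Not ( [Or [And [Not p]]] )]]]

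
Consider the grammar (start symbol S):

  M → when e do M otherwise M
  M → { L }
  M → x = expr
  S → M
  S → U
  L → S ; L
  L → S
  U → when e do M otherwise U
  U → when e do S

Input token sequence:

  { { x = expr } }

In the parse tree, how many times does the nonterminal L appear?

[S [M { [L [S [M { [L [S [M x = expr]]] }]]] }]]

2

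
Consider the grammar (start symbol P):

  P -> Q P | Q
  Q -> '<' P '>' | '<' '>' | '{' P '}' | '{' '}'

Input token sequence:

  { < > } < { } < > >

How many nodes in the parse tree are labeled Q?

[P [Q { [P [Q < >]] }] [P [Q < [P [Q { }] [P [Q < >]]] >]]]

5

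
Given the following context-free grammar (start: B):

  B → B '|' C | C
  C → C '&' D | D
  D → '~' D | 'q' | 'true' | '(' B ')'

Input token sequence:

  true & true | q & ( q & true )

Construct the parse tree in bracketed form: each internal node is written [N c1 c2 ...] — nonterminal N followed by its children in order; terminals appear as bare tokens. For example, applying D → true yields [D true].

[B [B [C [C [D true]] & [D true]]] | [C [C [D q]] & [D ( [B [C [C [D q]] & [D true]]] )]]]

B
B | C
C | C
C & D | C
D & D | C
true & D | C
true & true | C
true & true | C & D
true & true | D & D
true & true | q & D
true & true | q & ( B )
true & true | q & ( C )
true & true | q & ( C & D )
true & true | q & ( D & D )
true & true | q & ( q & D )
true & true | q & ( q & true )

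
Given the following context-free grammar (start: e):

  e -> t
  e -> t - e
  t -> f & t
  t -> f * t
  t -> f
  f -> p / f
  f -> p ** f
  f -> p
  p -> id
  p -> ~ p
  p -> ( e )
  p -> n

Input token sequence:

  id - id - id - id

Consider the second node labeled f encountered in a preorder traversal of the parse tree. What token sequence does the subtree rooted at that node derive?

[e [t [f [p id]]] - [e [t [f [p id]]] - [e [t [f [p id]]] - [e [t [f [p id]]]]]]]

id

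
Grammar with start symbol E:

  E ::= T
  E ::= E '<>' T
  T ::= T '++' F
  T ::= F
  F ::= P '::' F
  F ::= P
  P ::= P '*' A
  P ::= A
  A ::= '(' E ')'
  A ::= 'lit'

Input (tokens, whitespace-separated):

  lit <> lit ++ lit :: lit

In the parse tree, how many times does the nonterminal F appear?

4

[E [E [T [F [P [A lit]]]]] <> [T [T [F [P [A lit]]]] ++ [F [P [A lit]] :: [F [P [A lit]]]]]]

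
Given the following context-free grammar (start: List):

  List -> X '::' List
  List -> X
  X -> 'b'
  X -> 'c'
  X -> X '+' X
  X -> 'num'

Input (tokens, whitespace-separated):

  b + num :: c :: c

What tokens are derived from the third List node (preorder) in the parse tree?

c

[List [X [X b] + [X num]] :: [List [X c] :: [List [X c]]]]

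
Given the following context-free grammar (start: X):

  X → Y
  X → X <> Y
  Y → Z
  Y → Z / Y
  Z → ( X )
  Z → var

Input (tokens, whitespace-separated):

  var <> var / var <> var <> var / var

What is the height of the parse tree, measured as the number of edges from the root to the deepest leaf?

6

[X [X [X [X [Y [Z var]]] <> [Y [Z var] / [Y [Z var]]]] <> [Y [Z var]]] <> [Y [Z var] / [Y [Z var]]]]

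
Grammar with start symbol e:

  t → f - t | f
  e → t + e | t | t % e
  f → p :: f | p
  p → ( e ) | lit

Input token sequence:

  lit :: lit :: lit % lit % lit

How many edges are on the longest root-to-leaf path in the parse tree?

6

[e [t [f [p lit] :: [f [p lit] :: [f [p lit]]]]] % [e [t [f [p lit]]] % [e [t [f [p lit]]]]]]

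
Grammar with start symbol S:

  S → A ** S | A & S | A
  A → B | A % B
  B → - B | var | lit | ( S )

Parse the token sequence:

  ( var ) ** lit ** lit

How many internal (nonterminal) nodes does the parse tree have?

[S [A [B ( [S [A [B var]]] )]] ** [S [A [B lit]] ** [S [A [B lit]]]]]

12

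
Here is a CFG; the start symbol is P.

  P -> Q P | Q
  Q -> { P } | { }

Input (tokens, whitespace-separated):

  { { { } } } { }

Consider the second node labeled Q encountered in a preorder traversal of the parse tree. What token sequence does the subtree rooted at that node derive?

[P [Q { [P [Q { [P [Q { }]] }]] }] [P [Q { }]]]

{ { } }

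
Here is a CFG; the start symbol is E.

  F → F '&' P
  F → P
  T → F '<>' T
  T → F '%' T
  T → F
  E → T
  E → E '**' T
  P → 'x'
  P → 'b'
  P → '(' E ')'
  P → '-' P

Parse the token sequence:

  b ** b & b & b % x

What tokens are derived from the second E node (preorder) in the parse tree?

b

[E [E [T [F [P b]]]] ** [T [F [F [F [P b]] & [P b]] & [P b]] % [T [F [P x]]]]]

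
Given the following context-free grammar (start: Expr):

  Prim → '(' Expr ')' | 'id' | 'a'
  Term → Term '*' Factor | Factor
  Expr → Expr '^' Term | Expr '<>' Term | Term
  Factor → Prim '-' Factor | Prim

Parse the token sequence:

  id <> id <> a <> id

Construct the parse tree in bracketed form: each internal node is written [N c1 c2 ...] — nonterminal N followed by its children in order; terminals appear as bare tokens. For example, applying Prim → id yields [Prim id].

[Expr [Expr [Expr [Expr [Term [Factor [Prim id]]]] <> [Term [Factor [Prim id]]]] <> [Term [Factor [Prim a]]]] <> [Term [Factor [Prim id]]]]

Expr
Expr <> Term
Expr <> Term <> Term
Expr <> Term <> Term <> Term
Term <> Term <> Term <> Term
Factor <> Term <> Term <> Term
Prim <> Term <> Term <> Term
id <> Term <> Term <> Term
id <> Factor <> Term <> Term
id <> Prim <> Term <> Term
id <> id <> Term <> Term
id <> id <> Factor <> Term
id <> id <> Prim <> Term
id <> id <> a <> Term
id <> id <> a <> Factor
id <> id <> a <> Prim
id <> id <> a <> id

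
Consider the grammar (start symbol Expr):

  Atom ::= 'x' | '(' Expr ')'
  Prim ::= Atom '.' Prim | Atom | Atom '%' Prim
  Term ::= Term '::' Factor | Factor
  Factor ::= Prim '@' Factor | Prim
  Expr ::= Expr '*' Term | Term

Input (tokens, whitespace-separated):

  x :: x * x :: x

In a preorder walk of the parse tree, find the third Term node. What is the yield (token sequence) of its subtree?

[Expr [Expr [Term [Term [Factor [Prim [Atom x]]]] :: [Factor [Prim [Atom x]]]]] * [Term [Term [Factor [Prim [Atom x]]]] :: [Factor [Prim [Atom x]]]]]

x :: x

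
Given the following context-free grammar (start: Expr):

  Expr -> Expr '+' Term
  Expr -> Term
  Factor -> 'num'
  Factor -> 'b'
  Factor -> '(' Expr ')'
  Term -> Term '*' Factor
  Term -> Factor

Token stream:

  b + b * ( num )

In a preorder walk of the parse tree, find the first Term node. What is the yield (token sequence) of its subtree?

b

[Expr [Expr [Term [Factor b]]] + [Term [Term [Factor b]] * [Factor ( [Expr [Term [Factor num]]] )]]]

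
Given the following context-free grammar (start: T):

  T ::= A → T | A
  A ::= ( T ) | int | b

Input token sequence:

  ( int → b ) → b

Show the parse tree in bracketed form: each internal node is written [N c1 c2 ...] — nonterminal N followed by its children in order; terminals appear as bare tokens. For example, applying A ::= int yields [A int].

T
A → T
( T ) → T
( A → T ) → T
( int → T ) → T
( int → A ) → T
( int → b ) → T
( int → b ) → A
( int → b ) → b

[T [A ( [T [A int] → [T [A b]]] )] → [T [A b]]]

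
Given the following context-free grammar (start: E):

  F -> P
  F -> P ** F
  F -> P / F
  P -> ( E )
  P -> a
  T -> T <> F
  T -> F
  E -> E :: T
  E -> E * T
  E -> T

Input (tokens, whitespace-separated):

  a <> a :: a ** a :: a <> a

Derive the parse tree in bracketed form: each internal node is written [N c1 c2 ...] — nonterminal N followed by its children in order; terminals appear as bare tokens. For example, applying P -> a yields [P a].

[E [E [E [T [T [F [P a]]] <> [F [P a]]]] :: [T [F [P a] ** [F [P a]]]]] :: [T [T [F [P a]]] <> [F [P a]]]]

E
E :: T
E :: T :: T
T :: T :: T
T <> F :: T :: T
F <> F :: T :: T
P <> F :: T :: T
a <> F :: T :: T
a <> P :: T :: T
a <> a :: T :: T
a <> a :: F :: T
a <> a :: P ** F :: T
a <> a :: a ** F :: T
a <> a :: a ** P :: T
a <> a :: a ** a :: T
a <> a :: a ** a :: T <> F
a <> a :: a ** a :: F <> F
a <> a :: a ** a :: P <> F
a <> a :: a ** a :: a <> F
a <> a :: a ** a :: a <> P
a <> a :: a ** a :: a <> a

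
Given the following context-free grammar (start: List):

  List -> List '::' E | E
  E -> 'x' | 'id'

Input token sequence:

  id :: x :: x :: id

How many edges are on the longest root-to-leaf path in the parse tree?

[List [List [List [List [E id]] :: [E x]] :: [E x]] :: [E id]]

5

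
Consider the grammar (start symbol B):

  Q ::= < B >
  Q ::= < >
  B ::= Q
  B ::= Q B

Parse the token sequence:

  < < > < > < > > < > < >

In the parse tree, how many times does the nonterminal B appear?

6

[B [Q < [B [Q < >] [B [Q < >] [B [Q < >]]]] >] [B [Q < >] [B [Q < >]]]]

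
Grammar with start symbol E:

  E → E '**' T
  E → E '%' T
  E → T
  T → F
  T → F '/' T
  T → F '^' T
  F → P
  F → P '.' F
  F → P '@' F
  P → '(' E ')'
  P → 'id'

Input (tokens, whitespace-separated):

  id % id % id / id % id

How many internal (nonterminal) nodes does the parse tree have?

[E [E [E [E [T [F [P id]]]] % [T [F [P id]]]] % [T [F [P id]] / [T [F [P id]]]]] % [T [F [P id]]]]

19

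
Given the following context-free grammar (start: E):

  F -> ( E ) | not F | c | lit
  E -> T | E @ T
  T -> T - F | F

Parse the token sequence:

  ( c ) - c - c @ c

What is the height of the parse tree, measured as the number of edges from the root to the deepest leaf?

[E [E [T [T [T [F ( [E [T [F c]]] )]] - [F c]] - [F c]]] @ [T [F c]]]

9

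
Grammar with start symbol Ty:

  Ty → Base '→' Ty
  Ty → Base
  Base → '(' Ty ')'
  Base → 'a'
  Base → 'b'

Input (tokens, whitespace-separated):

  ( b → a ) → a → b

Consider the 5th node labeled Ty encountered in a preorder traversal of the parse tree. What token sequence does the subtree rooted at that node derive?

b

[Ty [Base ( [Ty [Base b] → [Ty [Base a]]] )] → [Ty [Base a] → [Ty [Base b]]]]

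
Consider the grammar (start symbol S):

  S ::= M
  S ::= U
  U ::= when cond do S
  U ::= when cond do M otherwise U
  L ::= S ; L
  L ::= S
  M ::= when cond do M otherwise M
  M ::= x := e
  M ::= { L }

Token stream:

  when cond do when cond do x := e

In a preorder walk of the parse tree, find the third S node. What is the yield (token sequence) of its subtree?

[S [U when cond do [S [U when cond do [S [M x := e]]]]]]

x := e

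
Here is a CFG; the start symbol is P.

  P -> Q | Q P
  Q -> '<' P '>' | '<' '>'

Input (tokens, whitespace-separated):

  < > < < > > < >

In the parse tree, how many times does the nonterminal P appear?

[P [Q < >] [P [Q < [P [Q < >]] >] [P [Q < >]]]]

4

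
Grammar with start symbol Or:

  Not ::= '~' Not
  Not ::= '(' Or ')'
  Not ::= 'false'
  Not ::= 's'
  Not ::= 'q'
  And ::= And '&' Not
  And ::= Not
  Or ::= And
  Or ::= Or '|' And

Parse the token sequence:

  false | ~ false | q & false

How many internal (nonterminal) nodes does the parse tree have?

12

[Or [Or [Or [And [Not false]]] | [And [Not ~ [Not false]]]] | [And [And [Not q]] & [Not false]]]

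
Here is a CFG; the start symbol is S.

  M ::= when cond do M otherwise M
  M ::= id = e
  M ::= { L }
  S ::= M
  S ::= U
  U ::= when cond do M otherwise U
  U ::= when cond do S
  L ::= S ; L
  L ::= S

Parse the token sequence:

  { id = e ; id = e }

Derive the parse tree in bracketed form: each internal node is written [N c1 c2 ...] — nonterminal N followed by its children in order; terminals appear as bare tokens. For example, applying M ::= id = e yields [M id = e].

S
M
{ L }
{ S ; L }
{ M ; L }
{ id = e ; L }
{ id = e ; S }
{ id = e ; M }
{ id = e ; id = e }

[S [M { [L [S [M id = e]] ; [L [S [M id = e]]]] }]]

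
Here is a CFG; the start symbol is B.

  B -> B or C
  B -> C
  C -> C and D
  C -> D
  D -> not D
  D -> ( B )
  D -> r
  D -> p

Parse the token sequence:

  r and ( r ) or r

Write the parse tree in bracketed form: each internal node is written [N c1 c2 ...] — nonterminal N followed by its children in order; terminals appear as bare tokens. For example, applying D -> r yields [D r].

[B [B [C [C [D r]] and [D ( [B [C [D r]]] )]]] or [C [D r]]]

B
B or C
C or C
C and D or C
D and D or C
r and D or C
r and ( B ) or C
r and ( C ) or C
r and ( D ) or C
r and ( r ) or C
r and ( r ) or D
r and ( r ) or r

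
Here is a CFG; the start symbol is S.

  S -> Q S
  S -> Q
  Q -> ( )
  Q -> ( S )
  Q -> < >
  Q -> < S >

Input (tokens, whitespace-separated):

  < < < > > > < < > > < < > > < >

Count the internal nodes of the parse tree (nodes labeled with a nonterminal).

16

[S [Q < [S [Q < [S [Q < >]] >]] >] [S [Q < [S [Q < >]] >] [S [Q < [S [Q < >]] >] [S [Q < >]]]]]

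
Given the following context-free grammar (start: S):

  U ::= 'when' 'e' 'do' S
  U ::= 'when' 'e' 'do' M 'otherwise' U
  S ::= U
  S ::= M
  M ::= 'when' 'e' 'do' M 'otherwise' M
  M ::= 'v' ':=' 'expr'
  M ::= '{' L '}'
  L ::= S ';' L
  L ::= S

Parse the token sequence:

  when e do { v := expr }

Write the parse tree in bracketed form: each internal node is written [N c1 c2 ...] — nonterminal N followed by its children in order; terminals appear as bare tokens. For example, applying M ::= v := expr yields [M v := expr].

[S [U when e do [S [M { [L [S [M v := expr]]] }]]]]

S
U
when e do S
when e do M
when e do { L }
when e do { S }
when e do { M }
when e do { v := expr }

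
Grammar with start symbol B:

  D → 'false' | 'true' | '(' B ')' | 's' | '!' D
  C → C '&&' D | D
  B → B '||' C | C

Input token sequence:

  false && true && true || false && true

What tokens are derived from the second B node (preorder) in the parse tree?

false && true && true

[B [B [C [C [C [D false]] && [D true]] && [D true]]] || [C [C [D false]] && [D true]]]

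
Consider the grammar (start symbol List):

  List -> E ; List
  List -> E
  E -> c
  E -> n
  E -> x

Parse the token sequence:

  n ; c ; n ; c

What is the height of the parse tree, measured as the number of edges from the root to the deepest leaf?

5

[List [E n] ; [List [E c] ; [List [E n] ; [List [E c]]]]]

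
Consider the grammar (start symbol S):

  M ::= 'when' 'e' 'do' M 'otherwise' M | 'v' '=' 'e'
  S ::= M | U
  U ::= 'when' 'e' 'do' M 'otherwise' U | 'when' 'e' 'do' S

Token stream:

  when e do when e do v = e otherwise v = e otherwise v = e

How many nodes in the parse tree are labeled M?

5

[S [M when e do [M when e do [M v = e] otherwise [M v = e]] otherwise [M v = e]]]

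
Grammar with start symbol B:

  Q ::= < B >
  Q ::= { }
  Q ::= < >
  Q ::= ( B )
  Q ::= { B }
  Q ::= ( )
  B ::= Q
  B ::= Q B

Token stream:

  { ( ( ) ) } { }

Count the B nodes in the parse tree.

[B [Q { [B [Q ( [B [Q ( )]] )]] }] [B [Q { }]]]

4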